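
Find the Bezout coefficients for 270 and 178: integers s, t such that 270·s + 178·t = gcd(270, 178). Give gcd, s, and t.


Euclidean algorithm on (270, 178) — divide until remainder is 0:
  270 = 1 · 178 + 92
  178 = 1 · 92 + 86
  92 = 1 · 86 + 6
  86 = 14 · 6 + 2
  6 = 3 · 2 + 0
gcd(270, 178) = 2.
Track Bezout coefficients alongside the remainders: start with r₀ = 270 = a·1 + b·0 (s = 1, t = 0) and r₁ = 178 = a·0 + b·1 (s = 0, t = 1); each new remainder r_{k+1} = r_{k-1} − q_k·r_k inherits s_{k+1} = s_{k-1} − q_k·s_k, t_{k+1} = t_{k-1} − q_k·t_k, so r_k = a·s_k + b·t_k at every step:
  q = 1: r = 92, s = 1 − 1·0 = 1, t = 0 − 1·1 = -1  (check: 270·1 + 178·(-1) = 92)
  q = 1: r = 86, s = 0 − 1·1 = -1, t = 1 − 1·(-1) = 2  (check: 270·(-1) + 178·2 = 86)
  q = 1: r = 6, s = 1 − 1·(-1) = 2, t = -1 − 1·2 = -3  (check: 270·2 + 178·(-3) = 6)
  q = 14: r = 2, s = -1 − 14·2 = -29, t = 2 − 14·(-3) = 44  (check: 270·(-29) + 178·44 = 2)
The row with r = 2 (the gcd) gives the Bezout coefficients s = -29, t = 44.
Result: 270 · (-29) + 178 · (44) = 2.

gcd(270, 178) = 2; s = -29, t = 44 (check: 270·(-29) + 178·44 = 2).


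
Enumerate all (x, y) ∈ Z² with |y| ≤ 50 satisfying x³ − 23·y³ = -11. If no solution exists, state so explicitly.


The equation is x³ - 23y³ = -11. For fixed y, x³ = 23·y³ − 11, so a solution requires the RHS to be a perfect cube.
Strategy: iterate y from -50 to 50, compute RHS = 23·y³ − 11, and check whether it is a (positive or negative) perfect cube.
Check small values of y:
  y = 0: RHS = -11 is not a perfect cube.
  y = 1: RHS = 12 is not a perfect cube.
  y = -1: RHS = -34 is not a perfect cube.
  y = 2: RHS = 173 is not a perfect cube.
  y = -2: RHS = -195 is not a perfect cube.
  y = 3: RHS = 610 is not a perfect cube.
  y = -3: RHS = -632 is not a perfect cube.
Continuing the search up to |y| = 50 finds no solutions either.
No (x, y) in the scanned range satisfies the equation.

No integer solutions with |y| ≤ 50.


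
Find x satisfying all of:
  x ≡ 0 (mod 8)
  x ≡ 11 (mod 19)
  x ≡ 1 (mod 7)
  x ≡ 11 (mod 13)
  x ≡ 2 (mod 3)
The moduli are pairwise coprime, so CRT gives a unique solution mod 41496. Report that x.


Product of moduli M = 8 · 19 · 7 · 13 · 3 = 41496.
Merge one congruence at a time:
  Start: x ≡ 0 (mod 8).
  Combine with x ≡ 11 (mod 19); new modulus lcm = 152.
    Write x = 0 + 8·t and substitute into x ≡ 11 (mod 19): 8·t ≡ 11 − 0 = 11 (mod 19).
    The inverse of 8 mod 19 is 12 (since 8·12 = 96 = 5·19 + 1), so t ≡ 12·11 = 132 ≡ 18 (mod 19).
    Then x = 0 + 8·18 = 144, valid modulo lcm(8, 19) = 152: x ≡ 144 (mod 152).
  Combine with x ≡ 1 (mod 7); new modulus lcm = 1064.
    Write x = 144 + 152·t and substitute into x ≡ 1 (mod 7): 152·t ≡ 1 − 144 = -143 (mod 7).
    Reduce coefficients mod 7: 5·t ≡ 4 (mod 7).
    The inverse of 5 mod 7 is 3 (since 5·3 = 15 = 2·7 + 1), so t ≡ 3·4 = 12 ≡ 5 (mod 7).
    Then x = 144 + 152·5 = 904, valid modulo lcm(152, 7) = 1064: x ≡ 904 (mod 1064).
  Combine with x ≡ 11 (mod 13); new modulus lcm = 13832.
    Write x = 904 + 1064·t and substitute into x ≡ 11 (mod 13): 1064·t ≡ 11 − 904 = -893 (mod 13).
    Reduce coefficients mod 13: 11·t ≡ 4 (mod 13).
    The inverse of 11 mod 13 is 6 (since 11·6 = 66 = 5·13 + 1), so t ≡ 6·4 = 24 ≡ 11 (mod 13).
    Then x = 904 + 1064·11 = 12608, valid modulo lcm(1064, 13) = 13832: x ≡ 12608 (mod 13832).
  Combine with x ≡ 2 (mod 3); new modulus lcm = 41496.
    Write x = 12608 + 13832·t and substitute into x ≡ 2 (mod 3): 13832·t ≡ 2 − 12608 = -12606 (mod 3).
    Reduce coefficients mod 3: 2·t ≡ 0 (mod 3).
    The inverse of 2 mod 3 is 2 (since 2·2 = 4 = 1·3 + 1), so t ≡ 2·0 = 0 ≡ 0 (mod 3).
    Then x = 12608 + 13832·0 = 12608, valid modulo lcm(13832, 3) = 41496: x ≡ 12608 (mod 41496).
Verify against each original: 12608 mod 8 = 0, 12608 mod 19 = 11, 12608 mod 7 = 1, 12608 mod 13 = 11, 12608 mod 3 = 2.

x ≡ 12608 (mod 41496).


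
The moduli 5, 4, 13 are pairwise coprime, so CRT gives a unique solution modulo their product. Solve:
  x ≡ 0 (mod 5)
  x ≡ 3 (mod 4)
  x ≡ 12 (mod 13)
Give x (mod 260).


Moduli 5, 4, 13 are pairwise coprime; by CRT there is a unique solution modulo M = 5 · 4 · 13 = 260.
Solve pairwise, accumulating the modulus:
  Start with x ≡ 0 (mod 5).
  Combine with x ≡ 3 (mod 4): since gcd(5, 4) = 1, we get a unique residue mod 20.
    Write x = 0 + 5·t and substitute into x ≡ 3 (mod 4): 5·t ≡ 3 − 0 = 3 (mod 4).
    Reduce coefficients mod 4: 1·t ≡ 3 (mod 4).
    So t ≡ 3 (mod 4).
    Then x = 0 + 5·3 = 15, valid modulo lcm(5, 4) = 20: x ≡ 15 (mod 20).
  Combine with x ≡ 12 (mod 13): since gcd(20, 13) = 1, we get a unique residue mod 260.
    Write x = 15 + 20·t and substitute into x ≡ 12 (mod 13): 20·t ≡ 12 − 15 = -3 (mod 13).
    Reduce coefficients mod 13: 7·t ≡ 10 (mod 13).
    The inverse of 7 mod 13 is 2 (since 7·2 = 14 = 1·13 + 1), so t ≡ 2·10 = 20 ≡ 7 (mod 13).
    Then x = 15 + 20·7 = 155, valid modulo lcm(20, 13) = 260: x ≡ 155 (mod 260).
Verify: 155 mod 5 = 0 ✓, 155 mod 4 = 3 ✓, 155 mod 13 = 12 ✓.

x ≡ 155 (mod 260).


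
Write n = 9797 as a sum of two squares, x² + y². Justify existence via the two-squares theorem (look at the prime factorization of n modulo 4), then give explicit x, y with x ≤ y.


Step 1: Factor n = 9797 = 97 · 101.
Step 2: Check the mod-4 condition on each prime factor: 97 ≡ 1 (mod 4), exponent 1; 101 ≡ 1 (mod 4), exponent 1.
All primes ≡ 3 (mod 4) appear to even exponent (or don't appear), so by the two-squares theorem n IS expressible as a sum of two squares.
Step 3: Build a representation. Here n = 97 · 101 is a product of primes ≡ 1 (mod 4). Each prime p ≡ 1 (mod 4) is itself a sum of two squares; find a² by testing p − a² for a perfect square:
  97: 97 − 1² = 96, 97 − 2² = 93, 97 − 3² = 88, 97 − 4² = 81 = 9² ⇒ 97 = 4² + 9².
  101: 101 − 1² = 100 = 10² ⇒ 101 = 1² + 10².
  Combine using the Brahmagupta–Fibonacci identity (a² + b²)(c² + d²) = (ac − bd)² + (ad + bc)² = (ac + bd)² + (ad − bc)²:
  97 · 101 = 9797: from (4² + 9²)(1² + 10²), take (4·1 − 9·10, 4·10 + 9·1) = (4 − 90, 40 + 9) = (-86, 49); dropping signs (only squares matter) gives (86, 49); check 86² + 49² = 7396 + 2401 = 9797 ✓.
Step 4: Order so x ≤ y and verify: 49² + 86² = 2401 + 7396 = 9797 = n. ✓

n = 9797 = 49² + 86² (one valid representation with x ≤ y).


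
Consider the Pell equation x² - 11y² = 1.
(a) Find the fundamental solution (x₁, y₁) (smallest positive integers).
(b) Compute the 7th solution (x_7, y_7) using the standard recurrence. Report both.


Step 1: Find the fundamental solution (x₁, y₁) of x² - 11y² = 1.
  Expand √11 as a continued fraction. a₀ = ⌊√11⌋ = 3; iterate m_{k+1} = d_k·a_k − m_k, d_{k+1} = (11 − m_{k+1}²)/d_k, a_{k+1} = ⌊(a₀ + m_{k+1})/d_{k+1}⌋ (starting m₀ = 0, d₀ = 1), with convergents p_k = a_k·p_{k-1} + p_{k-2}, q_k = a_k·q_{k-1} + q_{k-2} (p₋₁ = 1, q₋₁ = 0):
  k = 0: a₀ = 3; p₀/q₀ = 3/1; p₀² − 11·q₀² = 9 − 11 = -2.
  k = 1: m = 3, d = 2, a = ⌊(3 + 3)/2⌋ = 3; p/q = (3·3 + 1)/(3·1 + 0) = 10/3; p² − 11·q² = 100 − 99 = 1.
  The first convergent with p² − 11·q² = 1 gives the fundamental solution (x₁, y₁) = (10, 3).
Step 2: Apply the recurrence (x_{n+1}, y_{n+1}) = (x₁x_n + 11y₁y_n, x₁y_n + y₁x_n) repeatedly.
  From (x_1, y_1) = (10, 3): x_2 = 10·10 + 11·3·3 = 199; y_2 = 10·3 + 3·10 = 60.
  From (x_2, y_2) = (199, 60): x_3 = 10·199 + 11·3·60 = 3970; y_3 = 10·60 + 3·199 = 1197.
  From (x_3, y_3) = (3970, 1197): x_4 = 10·3970 + 11·3·1197 = 79201; y_4 = 10·1197 + 3·3970 = 23880.
  From (x_4, y_4) = (79201, 23880): x_5 = 10·79201 + 11·3·23880 = 1580050; y_5 = 10·23880 + 3·79201 = 476403.
  From (x_5, y_5) = (1580050, 476403): x_6 = 10·1580050 + 11·3·476403 = 31521799; y_6 = 10·476403 + 3·1580050 = 9504180.
  From (x_6, y_6) = (31521799, 9504180): x_7 = 10·31521799 + 11·3·9504180 = 628855930; y_7 = 10·9504180 + 3·31521799 = 189607197.
Step 3: Verify x_7² - 11·y_7² = 395459780696164900 - 395459780696164899 = 1 (should be 1). ✓

(x_1, y_1) = (10, 3); (x_7, y_7) = (628855930, 189607197).


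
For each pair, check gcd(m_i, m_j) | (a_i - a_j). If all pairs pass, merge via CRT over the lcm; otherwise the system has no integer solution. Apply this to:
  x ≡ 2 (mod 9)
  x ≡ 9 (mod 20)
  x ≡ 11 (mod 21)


Moduli 9, 20, 21 are not pairwise coprime, so CRT works modulo lcm(m_i) when all pairwise compatibility conditions hold.
Pairwise compatibility: gcd(m_i, m_j) must divide a_i - a_j for every pair.
Merge one congruence at a time:
  Start: x ≡ 2 (mod 9).
  Combine with x ≡ 9 (mod 20): gcd(9, 20) = 1; 9 - 2 = 7, which IS divisible by 1, so compatible.
    Write x = 2 + 9·t and substitute into x ≡ 9 (mod 20): 9·t ≡ 9 − 2 = 7 (mod 20).
    The inverse of 9 mod 20 is 9 (since 9·9 = 81 = 4·20 + 1), so t ≡ 9·7 = 63 ≡ 3 (mod 20).
    Then x = 2 + 9·3 = 29, valid modulo lcm(9, 20) = 180: x ≡ 29 (mod 180).
  Combine with x ≡ 11 (mod 21): gcd(180, 21) = 3; 11 - 29 = -18, which IS divisible by 3, so compatible.
    Write x = 29 + 180·t and substitute into x ≡ 11 (mod 21): 180·t ≡ 11 − 29 = -18 (mod 21).
    Divide the congruence (and modulus) by g = 3: 60·t ≡ -6 (mod 7).
    Reduce coefficients mod 7: 4·t ≡ 1 (mod 7).
    The inverse of 4 mod 7 is 2 (since 4·2 = 8 = 1·7 + 1), so t ≡ 2·1 = 2 ≡ 2 (mod 7).
    Then x = 29 + 180·2 = 389, valid modulo lcm(180, 21) = 1260: x ≡ 389 (mod 1260).
Verify: 389 mod 9 = 2, 389 mod 20 = 9, 389 mod 21 = 11.

x ≡ 389 (mod 1260).


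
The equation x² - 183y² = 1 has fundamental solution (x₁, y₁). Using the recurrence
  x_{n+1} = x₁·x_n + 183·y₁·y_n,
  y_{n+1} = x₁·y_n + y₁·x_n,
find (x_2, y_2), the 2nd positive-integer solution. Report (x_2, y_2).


Step 1: Find the fundamental solution (x₁, y₁) of x² - 183y² = 1.
  Expand √183 as a continued fraction. a₀ = ⌊√183⌋ = 13; iterate m_{k+1} = d_k·a_k − m_k, d_{k+1} = (183 − m_{k+1}²)/d_k, a_{k+1} = ⌊(a₀ + m_{k+1})/d_{k+1}⌋ (starting m₀ = 0, d₀ = 1), with convergents p_k = a_k·p_{k-1} + p_{k-2}, q_k = a_k·q_{k-1} + q_{k-2} (p₋₁ = 1, q₋₁ = 0):
  k = 0: a₀ = 13; p₀/q₀ = 13/1; p₀² − 183·q₀² = 169 − 183 = -14.
  k = 1: m = 13, d = 14, a = ⌊(13 + 13)/14⌋ = 1; p/q = (1·13 + 1)/(1·1 + 0) = 14/1; p² − 183·q² = 196 − 183 = 13.
  k = 2: m = 1, d = 13, a = ⌊(13 + 1)/13⌋ = 1; p/q = (1·14 + 13)/(1·1 + 1) = 27/2; p² − 183·q² = 729 − 732 = -3.
  k = 3: m = 12, d = 3, a = ⌊(13 + 12)/3⌋ = 8; p/q = (8·27 + 14)/(8·2 + 1) = 230/17; p² − 183·q² = 52900 − 52887 = 13.
  k = 4: m = 12, d = 13, a = ⌊(13 + 12)/13⌋ = 1; p/q = (1·230 + 27)/(1·17 + 2) = 257/19; p² − 183·q² = 66049 − 66063 = -14.
  k = 5: m = 1, d = 14, a = ⌊(13 + 1)/14⌋ = 1; p/q = (1·257 + 230)/(1·19 + 17) = 487/36; p² − 183·q² = 237169 − 237168 = 1.
  The first convergent with p² − 183·q² = 1 gives the fundamental solution (x₁, y₁) = (487, 36).
Step 2: Apply the recurrence (x_{n+1}, y_{n+1}) = (x₁x_n + 183y₁y_n, x₁y_n + y₁x_n) repeatedly.
  From (x_1, y_1) = (487, 36): x_2 = 487·487 + 183·36·36 = 474337; y_2 = 487·36 + 36·487 = 35064.
Step 3: Verify x_2² - 183·y_2² = 224995589569 - 224995589568 = 1 (should be 1). ✓

(x_1, y_1) = (487, 36); (x_2, y_2) = (474337, 35064).


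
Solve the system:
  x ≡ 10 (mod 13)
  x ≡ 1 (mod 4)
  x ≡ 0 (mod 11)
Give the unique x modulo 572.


Moduli 13, 4, 11 are pairwise coprime; by CRT there is a unique solution modulo M = 13 · 4 · 11 = 572.
Solve pairwise, accumulating the modulus:
  Start with x ≡ 10 (mod 13).
  Combine with x ≡ 1 (mod 4): since gcd(13, 4) = 1, we get a unique residue mod 52.
    Write x = 10 + 13·t and substitute into x ≡ 1 (mod 4): 13·t ≡ 1 − 10 = -9 (mod 4).
    Reduce coefficients mod 4: 1·t ≡ 3 (mod 4).
    So t ≡ 3 (mod 4).
    Then x = 10 + 13·3 = 49, valid modulo lcm(13, 4) = 52: x ≡ 49 (mod 52).
  Combine with x ≡ 0 (mod 11): since gcd(52, 11) = 1, we get a unique residue mod 572.
    Write x = 49 + 52·t and substitute into x ≡ 0 (mod 11): 52·t ≡ 0 − 49 = -49 (mod 11).
    Reduce coefficients mod 11: 8·t ≡ 6 (mod 11).
    The inverse of 8 mod 11 is 7 (since 8·7 = 56 = 5·11 + 1), so t ≡ 7·6 = 42 ≡ 9 (mod 11).
    Then x = 49 + 52·9 = 517, valid modulo lcm(52, 11) = 572: x ≡ 517 (mod 572).
Verify: 517 mod 13 = 10 ✓, 517 mod 4 = 1 ✓, 517 mod 11 = 0 ✓.

x ≡ 517 (mod 572).


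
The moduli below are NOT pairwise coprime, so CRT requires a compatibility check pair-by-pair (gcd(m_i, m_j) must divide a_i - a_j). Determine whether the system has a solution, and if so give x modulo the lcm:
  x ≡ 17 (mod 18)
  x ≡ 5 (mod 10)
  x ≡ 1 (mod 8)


Moduli 18, 10, 8 are not pairwise coprime, so CRT works modulo lcm(m_i) when all pairwise compatibility conditions hold.
Pairwise compatibility: gcd(m_i, m_j) must divide a_i - a_j for every pair.
Merge one congruence at a time:
  Start: x ≡ 17 (mod 18).
  Combine with x ≡ 5 (mod 10): gcd(18, 10) = 2; 5 - 17 = -12, which IS divisible by 2, so compatible.
    Write x = 17 + 18·t and substitute into x ≡ 5 (mod 10): 18·t ≡ 5 − 17 = -12 (mod 10).
    Divide the congruence (and modulus) by g = 2: 9·t ≡ -6 (mod 5).
    Reduce coefficients mod 5: 4·t ≡ 4 (mod 5).
    The inverse of 4 mod 5 is 4 (since 4·4 = 16 = 3·5 + 1), so t ≡ 4·4 = 16 ≡ 1 (mod 5).
    Then x = 17 + 18·1 = 35, valid modulo lcm(18, 10) = 90: x ≡ 35 (mod 90).
  Combine with x ≡ 1 (mod 8): gcd(90, 8) = 2; 1 - 35 = -34, which IS divisible by 2, so compatible.
    Write x = 35 + 90·t and substitute into x ≡ 1 (mod 8): 90·t ≡ 1 − 35 = -34 (mod 8).
    Divide the congruence (and modulus) by g = 2: 45·t ≡ -17 (mod 4).
    Reduce coefficients mod 4: 1·t ≡ 3 (mod 4).
    So t ≡ 3 (mod 4).
    Then x = 35 + 90·3 = 305, valid modulo lcm(90, 8) = 360: x ≡ 305 (mod 360).
Verify: 305 mod 18 = 17, 305 mod 10 = 5, 305 mod 8 = 1.

x ≡ 305 (mod 360).


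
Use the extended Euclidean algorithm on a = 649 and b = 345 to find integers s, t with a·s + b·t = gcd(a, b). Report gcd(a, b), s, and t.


Euclidean algorithm on (649, 345) — divide until remainder is 0:
  649 = 1 · 345 + 304
  345 = 1 · 304 + 41
  304 = 7 · 41 + 17
  41 = 2 · 17 + 7
  17 = 2 · 7 + 3
  7 = 2 · 3 + 1
  3 = 3 · 1 + 0
gcd(649, 345) = 1.
Track Bezout coefficients alongside the remainders: start with r₀ = 649 = a·1 + b·0 (s = 1, t = 0) and r₁ = 345 = a·0 + b·1 (s = 0, t = 1); each new remainder r_{k+1} = r_{k-1} − q_k·r_k inherits s_{k+1} = s_{k-1} − q_k·s_k, t_{k+1} = t_{k-1} − q_k·t_k, so r_k = a·s_k + b·t_k at every step:
  q = 1: r = 304, s = 1 − 1·0 = 1, t = 0 − 1·1 = -1  (check: 649·1 + 345·(-1) = 304)
  q = 1: r = 41, s = 0 − 1·1 = -1, t = 1 − 1·(-1) = 2  (check: 649·(-1) + 345·2 = 41)
  q = 7: r = 17, s = 1 − 7·(-1) = 8, t = -1 − 7·2 = -15  (check: 649·8 + 345·(-15) = 17)
  q = 2: r = 7, s = -1 − 2·8 = -17, t = 2 − 2·(-15) = 32  (check: 649·(-17) + 345·32 = 7)
  q = 2: r = 3, s = 8 − 2·(-17) = 42, t = -15 − 2·32 = -79  (check: 649·42 + 345·(-79) = 3)
  q = 2: r = 1, s = -17 − 2·42 = -101, t = 32 − 2·(-79) = 190  (check: 649·(-101) + 345·190 = 1)
The row with r = 1 (the gcd) gives the Bezout coefficients s = -101, t = 190.
Result: 649 · (-101) + 345 · (190) = 1.

gcd(649, 345) = 1; s = -101, t = 190 (check: 649·(-101) + 345·190 = 1).


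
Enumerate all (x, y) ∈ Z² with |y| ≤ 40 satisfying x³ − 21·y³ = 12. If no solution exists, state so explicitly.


The equation is x³ - 21y³ = 12. For fixed y, x³ = 21·y³ + 12, so a solution requires the RHS to be a perfect cube.
Strategy: iterate y from -40 to 40, compute RHS = 21·y³ + 12, and check whether it is a (positive or negative) perfect cube.
Check small values of y:
  y = 0: RHS = 12 is not a perfect cube.
  y = 1: RHS = 33 is not a perfect cube.
  y = -1: RHS = -9 is not a perfect cube.
  y = 2: RHS = 180 is not a perfect cube.
  y = -2: RHS = -156 is not a perfect cube.
  y = 3: RHS = 579 is not a perfect cube.
  y = -3: RHS = -555 is not a perfect cube.
Continuing the search up to |y| = 40 finds no solutions either.
No (x, y) in the scanned range satisfies the equation.

No integer solutions with |y| ≤ 40.


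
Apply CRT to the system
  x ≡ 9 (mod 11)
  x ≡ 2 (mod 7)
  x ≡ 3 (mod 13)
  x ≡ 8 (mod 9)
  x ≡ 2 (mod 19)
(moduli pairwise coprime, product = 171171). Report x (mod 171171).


Product of moduli M = 11 · 7 · 13 · 9 · 19 = 171171.
Merge one congruence at a time:
  Start: x ≡ 9 (mod 11).
  Combine with x ≡ 2 (mod 7); new modulus lcm = 77.
    Write x = 9 + 11·t and substitute into x ≡ 2 (mod 7): 11·t ≡ 2 − 9 = -7 (mod 7).
    Reduce coefficients mod 7: 4·t ≡ 0 (mod 7).
    The inverse of 4 mod 7 is 2 (since 4·2 = 8 = 1·7 + 1), so t ≡ 2·0 = 0 ≡ 0 (mod 7).
    Then x = 9 + 11·0 = 9, valid modulo lcm(11, 7) = 77: x ≡ 9 (mod 77).
  Combine with x ≡ 3 (mod 13); new modulus lcm = 1001.
    Write x = 9 + 77·t and substitute into x ≡ 3 (mod 13): 77·t ≡ 3 − 9 = -6 (mod 13).
    Reduce coefficients mod 13: 12·t ≡ 7 (mod 13).
    The inverse of 12 mod 13 is 12 (since 12·12 = 144 = 11·13 + 1), so t ≡ 12·7 = 84 ≡ 6 (mod 13).
    Then x = 9 + 77·6 = 471, valid modulo lcm(77, 13) = 1001: x ≡ 471 (mod 1001).
  Combine with x ≡ 8 (mod 9); new modulus lcm = 9009.
    Write x = 471 + 1001·t and substitute into x ≡ 8 (mod 9): 1001·t ≡ 8 − 471 = -463 (mod 9).
    Reduce coefficients mod 9: 2·t ≡ 5 (mod 9).
    The inverse of 2 mod 9 is 5 (since 2·5 = 10 = 1·9 + 1), so t ≡ 5·5 = 25 ≡ 7 (mod 9).
    Then x = 471 + 1001·7 = 7478, valid modulo lcm(1001, 9) = 9009: x ≡ 7478 (mod 9009).
  Combine with x ≡ 2 (mod 19); new modulus lcm = 171171.
    Write x = 7478 + 9009·t and substitute into x ≡ 2 (mod 19): 9009·t ≡ 2 − 7478 = -7476 (mod 19).
    Reduce coefficients mod 19: 3·t ≡ 10 (mod 19).
    The inverse of 3 mod 19 is 13 (since 3·13 = 39 = 2·19 + 1), so t ≡ 13·10 = 130 ≡ 16 (mod 19).
    Then x = 7478 + 9009·16 = 151622, valid modulo lcm(9009, 19) = 171171: x ≡ 151622 (mod 171171).
Verify against each original: 151622 mod 11 = 9, 151622 mod 7 = 2, 151622 mod 13 = 3, 151622 mod 9 = 8, 151622 mod 19 = 2.

x ≡ 151622 (mod 171171).


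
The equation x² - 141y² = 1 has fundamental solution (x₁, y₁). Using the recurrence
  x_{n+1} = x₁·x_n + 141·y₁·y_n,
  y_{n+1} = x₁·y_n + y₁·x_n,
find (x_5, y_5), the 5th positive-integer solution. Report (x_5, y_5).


Step 1: Find the fundamental solution (x₁, y₁) of x² - 141y² = 1.
  Expand √141 as a continued fraction. a₀ = ⌊√141⌋ = 11; iterate m_{k+1} = d_k·a_k − m_k, d_{k+1} = (141 − m_{k+1}²)/d_k, a_{k+1} = ⌊(a₀ + m_{k+1})/d_{k+1}⌋ (starting m₀ = 0, d₀ = 1), with convergents p_k = a_k·p_{k-1} + p_{k-2}, q_k = a_k·q_{k-1} + q_{k-2} (p₋₁ = 1, q₋₁ = 0):
  k = 0: a₀ = 11; p₀/q₀ = 11/1; p₀² − 141·q₀² = 121 − 141 = -20.
  k = 1: m = 11, d = 20, a = ⌊(11 + 11)/20⌋ = 1; p/q = (1·11 + 1)/(1·1 + 0) = 12/1; p² − 141·q² = 144 − 141 = 3.
  k = 2: m = 9, d = 3, a = ⌊(11 + 9)/3⌋ = 6; p/q = (6·12 + 11)/(6·1 + 1) = 83/7; p² − 141·q² = 6889 − 6909 = -20.
  k = 3: m = 9, d = 20, a = ⌊(11 + 9)/20⌋ = 1; p/q = (1·83 + 12)/(1·7 + 1) = 95/8; p² − 141·q² = 9025 − 9024 = 1.
  The first convergent with p² − 141·q² = 1 gives the fundamental solution (x₁, y₁) = (95, 8).
Step 2: Apply the recurrence (x_{n+1}, y_{n+1}) = (x₁x_n + 141y₁y_n, x₁y_n + y₁x_n) repeatedly.
  From (x_1, y_1) = (95, 8): x_2 = 95·95 + 141·8·8 = 18049; y_2 = 95·8 + 8·95 = 1520.
  From (x_2, y_2) = (18049, 1520): x_3 = 95·18049 + 141·8·1520 = 3429215; y_3 = 95·1520 + 8·18049 = 288792.
  From (x_3, y_3) = (3429215, 288792): x_4 = 95·3429215 + 141·8·288792 = 651532801; y_4 = 95·288792 + 8·3429215 = 54868960.
  From (x_4, y_4) = (651532801, 54868960): x_5 = 95·651532801 + 141·8·54868960 = 123787802975; y_5 = 95·54868960 + 8·651532801 = 10424813608.
Step 3: Verify x_5² - 141·y_5² = 15323420165377418850625 - 15323420165377418850624 = 1 (should be 1). ✓

(x_1, y_1) = (95, 8); (x_5, y_5) = (123787802975, 10424813608).


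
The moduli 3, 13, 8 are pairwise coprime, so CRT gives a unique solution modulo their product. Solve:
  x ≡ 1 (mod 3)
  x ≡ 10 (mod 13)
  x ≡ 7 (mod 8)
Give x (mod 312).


Moduli 3, 13, 8 are pairwise coprime; by CRT there is a unique solution modulo M = 3 · 13 · 8 = 312.
Solve pairwise, accumulating the modulus:
  Start with x ≡ 1 (mod 3).
  Combine with x ≡ 10 (mod 13): since gcd(3, 13) = 1, we get a unique residue mod 39.
    Write x = 1 + 3·t and substitute into x ≡ 10 (mod 13): 3·t ≡ 10 − 1 = 9 (mod 13).
    The inverse of 3 mod 13 is 9 (since 3·9 = 27 = 2·13 + 1), so t ≡ 9·9 = 81 ≡ 3 (mod 13).
    Then x = 1 + 3·3 = 10, valid modulo lcm(3, 13) = 39: x ≡ 10 (mod 39).
  Combine with x ≡ 7 (mod 8): since gcd(39, 8) = 1, we get a unique residue mod 312.
    Write x = 10 + 39·t and substitute into x ≡ 7 (mod 8): 39·t ≡ 7 − 10 = -3 (mod 8).
    Reduce coefficients mod 8: 7·t ≡ 5 (mod 8).
    The inverse of 7 mod 8 is 7 (since 7·7 = 49 = 6·8 + 1), so t ≡ 7·5 = 35 ≡ 3 (mod 8).
    Then x = 10 + 39·3 = 127, valid modulo lcm(39, 8) = 312: x ≡ 127 (mod 312).
Verify: 127 mod 3 = 1 ✓, 127 mod 13 = 10 ✓, 127 mod 8 = 7 ✓.

x ≡ 127 (mod 312).


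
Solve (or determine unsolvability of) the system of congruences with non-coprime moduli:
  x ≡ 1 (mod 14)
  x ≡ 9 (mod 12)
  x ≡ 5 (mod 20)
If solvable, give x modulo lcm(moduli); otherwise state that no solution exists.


Moduli 14, 12, 20 are not pairwise coprime, so CRT works modulo lcm(m_i) when all pairwise compatibility conditions hold.
Pairwise compatibility: gcd(m_i, m_j) must divide a_i - a_j for every pair.
Merge one congruence at a time:
  Start: x ≡ 1 (mod 14).
  Combine with x ≡ 9 (mod 12): gcd(14, 12) = 2; 9 - 1 = 8, which IS divisible by 2, so compatible.
    Write x = 1 + 14·t and substitute into x ≡ 9 (mod 12): 14·t ≡ 9 − 1 = 8 (mod 12).
    Divide the congruence (and modulus) by g = 2: 7·t ≡ 4 (mod 6).
    Reduce coefficients mod 6: 1·t ≡ 4 (mod 6).
    So t ≡ 4 (mod 6).
    Then x = 1 + 14·4 = 57, valid modulo lcm(14, 12) = 84: x ≡ 57 (mod 84).
  Combine with x ≡ 5 (mod 20): gcd(84, 20) = 4; 5 - 57 = -52, which IS divisible by 4, so compatible.
    Write x = 57 + 84·t and substitute into x ≡ 5 (mod 20): 84·t ≡ 5 − 57 = -52 (mod 20).
    Divide the congruence (and modulus) by g = 4: 21·t ≡ -13 (mod 5).
    Reduce coefficients mod 5: 1·t ≡ 2 (mod 5).
    So t ≡ 2 (mod 5).
    Then x = 57 + 84·2 = 225, valid modulo lcm(84, 20) = 420: x ≡ 225 (mod 420).
Verify: 225 mod 14 = 1, 225 mod 12 = 9, 225 mod 20 = 5.

x ≡ 225 (mod 420).


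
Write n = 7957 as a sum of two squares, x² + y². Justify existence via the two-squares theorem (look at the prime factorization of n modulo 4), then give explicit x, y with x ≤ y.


Step 1: Factor n = 7957 = 73 · 109.
Step 2: Check the mod-4 condition on each prime factor: 73 ≡ 1 (mod 4), exponent 1; 109 ≡ 1 (mod 4), exponent 1.
All primes ≡ 3 (mod 4) appear to even exponent (or don't appear), so by the two-squares theorem n IS expressible as a sum of two squares.
Step 3: Build a representation. Here n = 73 · 109 is a product of primes ≡ 1 (mod 4). Each prime p ≡ 1 (mod 4) is itself a sum of two squares; find a² by testing p − a² for a perfect square:
  73: 73 − 1² = 72, 73 − 2² = 69, 73 − 3² = 64 = 8² ⇒ 73 = 3² + 8².
  109: 109 − 1² = 108, 109 − 2² = 105, 109 − 3² = 100 = 10² ⇒ 109 = 3² + 10².
  Combine using the Brahmagupta–Fibonacci identity (a² + b²)(c² + d²) = (ac − bd)² + (ad + bc)² = (ac + bd)² + (ad − bc)²:
  73 · 109 = 7957: from (3² + 8²)(3² + 10²), take (3·3 − 8·10, 3·10 + 8·3) = (9 − 80, 30 + 24) = (-71, 54); dropping signs (only squares matter) gives (71, 54); check 71² + 54² = 5041 + 2916 = 7957 ✓.
Step 4: Order so x ≤ y and verify: 54² + 71² = 2916 + 5041 = 7957 = n. ✓

n = 7957 = 54² + 71² (one valid representation with x ≤ y).


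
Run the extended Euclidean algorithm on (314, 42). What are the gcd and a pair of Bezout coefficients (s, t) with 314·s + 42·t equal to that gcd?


Euclidean algorithm on (314, 42) — divide until remainder is 0:
  314 = 7 · 42 + 20
  42 = 2 · 20 + 2
  20 = 10 · 2 + 0
gcd(314, 42) = 2.
Track Bezout coefficients alongside the remainders: start with r₀ = 314 = a·1 + b·0 (s = 1, t = 0) and r₁ = 42 = a·0 + b·1 (s = 0, t = 1); each new remainder r_{k+1} = r_{k-1} − q_k·r_k inherits s_{k+1} = s_{k-1} − q_k·s_k, t_{k+1} = t_{k-1} − q_k·t_k, so r_k = a·s_k + b·t_k at every step:
  q = 7: r = 20, s = 1 − 7·0 = 1, t = 0 − 7·1 = -7  (check: 314·1 + 42·(-7) = 20)
  q = 2: r = 2, s = 0 − 2·1 = -2, t = 1 − 2·(-7) = 15  (check: 314·(-2) + 42·15 = 2)
The row with r = 2 (the gcd) gives the Bezout coefficients s = -2, t = 15.
Result: 314 · (-2) + 42 · (15) = 2.

gcd(314, 42) = 2; s = -2, t = 15 (check: 314·(-2) + 42·15 = 2).


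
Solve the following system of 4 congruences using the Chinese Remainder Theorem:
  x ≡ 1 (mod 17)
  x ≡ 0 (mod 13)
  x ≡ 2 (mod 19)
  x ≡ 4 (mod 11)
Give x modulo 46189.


Product of moduli M = 17 · 13 · 19 · 11 = 46189.
Merge one congruence at a time:
  Start: x ≡ 1 (mod 17).
  Combine with x ≡ 0 (mod 13); new modulus lcm = 221.
    Write x = 1 + 17·t and substitute into x ≡ 0 (mod 13): 17·t ≡ 0 − 1 = -1 (mod 13).
    Reduce coefficients mod 13: 4·t ≡ 12 (mod 13).
    The inverse of 4 mod 13 is 10 (since 4·10 = 40 = 3·13 + 1), so t ≡ 10·12 = 120 ≡ 3 (mod 13).
    Then x = 1 + 17·3 = 52, valid modulo lcm(17, 13) = 221: x ≡ 52 (mod 221).
  Combine with x ≡ 2 (mod 19); new modulus lcm = 4199.
    Write x = 52 + 221·t and substitute into x ≡ 2 (mod 19): 221·t ≡ 2 − 52 = -50 (mod 19).
    Reduce coefficients mod 19: 12·t ≡ 7 (mod 19).
    The inverse of 12 mod 19 is 8 (since 12·8 = 96 = 5·19 + 1), so t ≡ 8·7 = 56 ≡ 18 (mod 19).
    Then x = 52 + 221·18 = 4030, valid modulo lcm(221, 19) = 4199: x ≡ 4030 (mod 4199).
  Combine with x ≡ 4 (mod 11); new modulus lcm = 46189.
    Write x = 4030 + 4199·t and substitute into x ≡ 4 (mod 11): 4199·t ≡ 4 − 4030 = -4026 (mod 11).
    Reduce coefficients mod 11: 8·t ≡ 0 (mod 11).
    The inverse of 8 mod 11 is 7 (since 8·7 = 56 = 5·11 + 1), so t ≡ 7·0 = 0 ≡ 0 (mod 11).
    Then x = 4030 + 4199·0 = 4030, valid modulo lcm(4199, 11) = 46189: x ≡ 4030 (mod 46189).
Verify against each original: 4030 mod 17 = 1, 4030 mod 13 = 0, 4030 mod 19 = 2, 4030 mod 11 = 4.

x ≡ 4030 (mod 46189).


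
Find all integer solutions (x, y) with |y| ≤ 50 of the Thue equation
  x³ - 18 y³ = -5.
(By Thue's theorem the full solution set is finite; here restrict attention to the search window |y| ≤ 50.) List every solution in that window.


The equation is x³ - 18y³ = -5. For fixed y, x³ = 18·y³ − 5, so a solution requires the RHS to be a perfect cube.
Strategy: iterate y from -50 to 50, compute RHS = 18·y³ − 5, and check whether it is a (positive or negative) perfect cube.
Check small values of y:
  y = 0: RHS = -5 is not a perfect cube.
  y = 1: RHS = 13 is not a perfect cube.
  y = -1: RHS = -23 is not a perfect cube.
  y = 2: RHS = 139 is not a perfect cube.
  y = -2: RHS = -149 is not a perfect cube.
  y = 3: RHS = 481 is not a perfect cube.
  y = -3: RHS = -491 is not a perfect cube.
Continuing the search up to |y| = 50 finds no solutions either.
No (x, y) in the scanned range satisfies the equation.

No integer solutions with |y| ≤ 50.


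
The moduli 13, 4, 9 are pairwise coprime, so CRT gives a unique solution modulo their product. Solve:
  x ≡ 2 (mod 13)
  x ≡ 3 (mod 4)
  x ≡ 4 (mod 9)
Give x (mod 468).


Moduli 13, 4, 9 are pairwise coprime; by CRT there is a unique solution modulo M = 13 · 4 · 9 = 468.
Solve pairwise, accumulating the modulus:
  Start with x ≡ 2 (mod 13).
  Combine with x ≡ 3 (mod 4): since gcd(13, 4) = 1, we get a unique residue mod 52.
    Write x = 2 + 13·t and substitute into x ≡ 3 (mod 4): 13·t ≡ 3 − 2 = 1 (mod 4).
    Reduce coefficients mod 4: 1·t ≡ 1 (mod 4).
    So t ≡ 1 (mod 4).
    Then x = 2 + 13·1 = 15, valid modulo lcm(13, 4) = 52: x ≡ 15 (mod 52).
  Combine with x ≡ 4 (mod 9): since gcd(52, 9) = 1, we get a unique residue mod 468.
    Write x = 15 + 52·t and substitute into x ≡ 4 (mod 9): 52·t ≡ 4 − 15 = -11 (mod 9).
    Reduce coefficients mod 9: 7·t ≡ 7 (mod 9).
    The inverse of 7 mod 9 is 4 (since 7·4 = 28 = 3·9 + 1), so t ≡ 4·7 = 28 ≡ 1 (mod 9).
    Then x = 15 + 52·1 = 67, valid modulo lcm(52, 9) = 468: x ≡ 67 (mod 468).
Verify: 67 mod 13 = 2 ✓, 67 mod 4 = 3 ✓, 67 mod 9 = 4 ✓.

x ≡ 67 (mod 468).


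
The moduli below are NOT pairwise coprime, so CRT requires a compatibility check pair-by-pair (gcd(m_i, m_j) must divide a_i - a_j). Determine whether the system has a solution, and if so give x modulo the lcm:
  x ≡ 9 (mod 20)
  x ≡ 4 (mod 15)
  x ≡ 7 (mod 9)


Moduli 20, 15, 9 are not pairwise coprime, so CRT works modulo lcm(m_i) when all pairwise compatibility conditions hold.
Pairwise compatibility: gcd(m_i, m_j) must divide a_i - a_j for every pair.
Merge one congruence at a time:
  Start: x ≡ 9 (mod 20).
  Combine with x ≡ 4 (mod 15): gcd(20, 15) = 5; 4 - 9 = -5, which IS divisible by 5, so compatible.
    Write x = 9 + 20·t and substitute into x ≡ 4 (mod 15): 20·t ≡ 4 − 9 = -5 (mod 15).
    Divide the congruence (and modulus) by g = 5: 4·t ≡ -1 (mod 3).
    Reduce coefficients mod 3: 1·t ≡ 2 (mod 3).
    So t ≡ 2 (mod 3).
    Then x = 9 + 20·2 = 49, valid modulo lcm(20, 15) = 60: x ≡ 49 (mod 60).
  Combine with x ≡ 7 (mod 9): gcd(60, 9) = 3; 7 - 49 = -42, which IS divisible by 3, so compatible.
    Write x = 49 + 60·t and substitute into x ≡ 7 (mod 9): 60·t ≡ 7 − 49 = -42 (mod 9).
    Divide the congruence (and modulus) by g = 3: 20·t ≡ -14 (mod 3).
    Reduce coefficients mod 3: 2·t ≡ 1 (mod 3).
    The inverse of 2 mod 3 is 2 (since 2·2 = 4 = 1·3 + 1), so t ≡ 2·1 = 2 ≡ 2 (mod 3).
    Then x = 49 + 60·2 = 169, valid modulo lcm(60, 9) = 180: x ≡ 169 (mod 180).
Verify: 169 mod 20 = 9, 169 mod 15 = 4, 169 mod 9 = 7.

x ≡ 169 (mod 180).


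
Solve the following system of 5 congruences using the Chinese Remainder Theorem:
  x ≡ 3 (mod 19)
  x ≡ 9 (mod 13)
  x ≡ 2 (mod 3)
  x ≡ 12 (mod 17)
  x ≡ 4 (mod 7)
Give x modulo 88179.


Product of moduli M = 19 · 13 · 3 · 17 · 7 = 88179.
Merge one congruence at a time:
  Start: x ≡ 3 (mod 19).
  Combine with x ≡ 9 (mod 13); new modulus lcm = 247.
    Write x = 3 + 19·t and substitute into x ≡ 9 (mod 13): 19·t ≡ 9 − 3 = 6 (mod 13).
    Reduce coefficients mod 13: 6·t ≡ 6 (mod 13).
    The inverse of 6 mod 13 is 11 (since 6·11 = 66 = 5·13 + 1), so t ≡ 11·6 = 66 ≡ 1 (mod 13).
    Then x = 3 + 19·1 = 22, valid modulo lcm(19, 13) = 247: x ≡ 22 (mod 247).
  Combine with x ≡ 2 (mod 3); new modulus lcm = 741.
    Write x = 22 + 247·t and substitute into x ≡ 2 (mod 3): 247·t ≡ 2 − 22 = -20 (mod 3).
    Reduce coefficients mod 3: 1·t ≡ 1 (mod 3).
    So t ≡ 1 (mod 3).
    Then x = 22 + 247·1 = 269, valid modulo lcm(247, 3) = 741: x ≡ 269 (mod 741).
  Combine with x ≡ 12 (mod 17); new modulus lcm = 12597.
    Write x = 269 + 741·t and substitute into x ≡ 12 (mod 17): 741·t ≡ 12 − 269 = -257 (mod 17).
    Reduce coefficients mod 17: 10·t ≡ 15 (mod 17).
    The inverse of 10 mod 17 is 12 (since 10·12 = 120 = 7·17 + 1), so t ≡ 12·15 = 180 ≡ 10 (mod 17).
    Then x = 269 + 741·10 = 7679, valid modulo lcm(741, 17) = 12597: x ≡ 7679 (mod 12597).
  Combine with x ≡ 4 (mod 7); new modulus lcm = 88179.
    Write x = 7679 + 12597·t and substitute into x ≡ 4 (mod 7): 12597·t ≡ 4 − 7679 = -7675 (mod 7).
    Reduce coefficients mod 7: 4·t ≡ 4 (mod 7).
    The inverse of 4 mod 7 is 2 (since 4·2 = 8 = 1·7 + 1), so t ≡ 2·4 = 8 ≡ 1 (mod 7).
    Then x = 7679 + 12597·1 = 20276, valid modulo lcm(12597, 7) = 88179: x ≡ 20276 (mod 88179).
Verify against each original: 20276 mod 19 = 3, 20276 mod 13 = 9, 20276 mod 3 = 2, 20276 mod 17 = 12, 20276 mod 7 = 4.

x ≡ 20276 (mod 88179).


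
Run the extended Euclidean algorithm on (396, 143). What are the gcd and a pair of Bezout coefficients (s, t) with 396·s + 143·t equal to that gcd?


Euclidean algorithm on (396, 143) — divide until remainder is 0:
  396 = 2 · 143 + 110
  143 = 1 · 110 + 33
  110 = 3 · 33 + 11
  33 = 3 · 11 + 0
gcd(396, 143) = 11.
Track Bezout coefficients alongside the remainders: start with r₀ = 396 = a·1 + b·0 (s = 1, t = 0) and r₁ = 143 = a·0 + b·1 (s = 0, t = 1); each new remainder r_{k+1} = r_{k-1} − q_k·r_k inherits s_{k+1} = s_{k-1} − q_k·s_k, t_{k+1} = t_{k-1} − q_k·t_k, so r_k = a·s_k + b·t_k at every step:
  q = 2: r = 110, s = 1 − 2·0 = 1, t = 0 − 2·1 = -2  (check: 396·1 + 143·(-2) = 110)
  q = 1: r = 33, s = 0 − 1·1 = -1, t = 1 − 1·(-2) = 3  (check: 396·(-1) + 143·3 = 33)
  q = 3: r = 11, s = 1 − 3·(-1) = 4, t = -2 − 3·3 = -11  (check: 396·4 + 143·(-11) = 11)
The row with r = 11 (the gcd) gives the Bezout coefficients s = 4, t = -11.
Result: 396 · (4) + 143 · (-11) = 11.

gcd(396, 143) = 11; s = 4, t = -11 (check: 396·4 + 143·(-11) = 11).


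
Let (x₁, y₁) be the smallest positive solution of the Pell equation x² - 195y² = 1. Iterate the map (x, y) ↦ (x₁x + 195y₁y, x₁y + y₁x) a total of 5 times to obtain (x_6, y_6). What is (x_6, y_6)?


Step 1: Find the fundamental solution (x₁, y₁) of x² - 195y² = 1.
  Expand √195 as a continued fraction. a₀ = ⌊√195⌋ = 13; iterate m_{k+1} = d_k·a_k − m_k, d_{k+1} = (195 − m_{k+1}²)/d_k, a_{k+1} = ⌊(a₀ + m_{k+1})/d_{k+1}⌋ (starting m₀ = 0, d₀ = 1), with convergents p_k = a_k·p_{k-1} + p_{k-2}, q_k = a_k·q_{k-1} + q_{k-2} (p₋₁ = 1, q₋₁ = 0):
  k = 0: a₀ = 13; p₀/q₀ = 13/1; p₀² − 195·q₀² = 169 − 195 = -26.
  k = 1: m = 13, d = 26, a = ⌊(13 + 13)/26⌋ = 1; p/q = (1·13 + 1)/(1·1 + 0) = 14/1; p² − 195·q² = 196 − 195 = 1.
  The first convergent with p² − 195·q² = 1 gives the fundamental solution (x₁, y₁) = (14, 1).
Step 2: Apply the recurrence (x_{n+1}, y_{n+1}) = (x₁x_n + 195y₁y_n, x₁y_n + y₁x_n) repeatedly.
  From (x_1, y_1) = (14, 1): x_2 = 14·14 + 195·1·1 = 391; y_2 = 14·1 + 1·14 = 28.
  From (x_2, y_2) = (391, 28): x_3 = 14·391 + 195·1·28 = 10934; y_3 = 14·28 + 1·391 = 783.
  From (x_3, y_3) = (10934, 783): x_4 = 14·10934 + 195·1·783 = 305761; y_4 = 14·783 + 1·10934 = 21896.
  From (x_4, y_4) = (305761, 21896): x_5 = 14·305761 + 195·1·21896 = 8550374; y_5 = 14·21896 + 1·305761 = 612305.
  From (x_5, y_5) = (8550374, 612305): x_6 = 14·8550374 + 195·1·612305 = 239104711; y_6 = 14·612305 + 1·8550374 = 17122644.
Step 3: Verify x_6² - 195·y_6² = 57171062822393521 - 57171062822393520 = 1 (should be 1). ✓

(x_1, y_1) = (14, 1); (x_6, y_6) = (239104711, 17122644).


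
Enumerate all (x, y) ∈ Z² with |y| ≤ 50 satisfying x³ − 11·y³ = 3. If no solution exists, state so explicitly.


The equation is x³ - 11y³ = 3. For fixed y, x³ = 11·y³ + 3, so a solution requires the RHS to be a perfect cube.
Strategy: iterate y from -50 to 50, compute RHS = 11·y³ + 3, and check whether it is a (positive or negative) perfect cube.
Check small values of y:
  y = 0: RHS = 3 is not a perfect cube.
  y = 1: RHS = 14 is not a perfect cube.
  y = -1: RHS = -8 = (-2)³ ⇒ x = -2 works.
  y = 2: RHS = 91 is not a perfect cube.
  y = -2: RHS = -85 is not a perfect cube.
  y = 3: RHS = 300 is not a perfect cube.
  y = -3: RHS = -294 is not a perfect cube.
Continuing the search up to |y| = 50 finds no further solutions beyond those listed.
Collected solutions: (-2, -1).

Solutions (with |y| ≤ 50): (-2, -1).


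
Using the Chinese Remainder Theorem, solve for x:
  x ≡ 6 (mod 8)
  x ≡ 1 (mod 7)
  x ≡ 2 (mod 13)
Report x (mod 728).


Moduli 8, 7, 13 are pairwise coprime; by CRT there is a unique solution modulo M = 8 · 7 · 13 = 728.
Solve pairwise, accumulating the modulus:
  Start with x ≡ 6 (mod 8).
  Combine with x ≡ 1 (mod 7): since gcd(8, 7) = 1, we get a unique residue mod 56.
    Write x = 6 + 8·t and substitute into x ≡ 1 (mod 7): 8·t ≡ 1 − 6 = -5 (mod 7).
    Reduce coefficients mod 7: 1·t ≡ 2 (mod 7).
    So t ≡ 2 (mod 7).
    Then x = 6 + 8·2 = 22, valid modulo lcm(8, 7) = 56: x ≡ 22 (mod 56).
  Combine with x ≡ 2 (mod 13): since gcd(56, 13) = 1, we get a unique residue mod 728.
    Write x = 22 + 56·t and substitute into x ≡ 2 (mod 13): 56·t ≡ 2 − 22 = -20 (mod 13).
    Reduce coefficients mod 13: 4·t ≡ 6 (mod 13).
    The inverse of 4 mod 13 is 10 (since 4·10 = 40 = 3·13 + 1), so t ≡ 10·6 = 60 ≡ 8 (mod 13).
    Then x = 22 + 56·8 = 470, valid modulo lcm(56, 13) = 728: x ≡ 470 (mod 728).
Verify: 470 mod 8 = 6 ✓, 470 mod 7 = 1 ✓, 470 mod 13 = 2 ✓.

x ≡ 470 (mod 728).


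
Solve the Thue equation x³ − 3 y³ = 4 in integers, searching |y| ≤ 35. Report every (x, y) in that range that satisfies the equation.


The equation is x³ - 3y³ = 4. For fixed y, x³ = 3·y³ + 4, so a solution requires the RHS to be a perfect cube.
Strategy: iterate y from -35 to 35, compute RHS = 3·y³ + 4, and check whether it is a (positive or negative) perfect cube.
Check small values of y:
  y = 0: RHS = 4 is not a perfect cube.
  y = 1: RHS = 7 is not a perfect cube.
  y = -1: RHS = 1 = (1)³ ⇒ x = 1 works.
  y = 2: RHS = 28 is not a perfect cube.
  y = -2: RHS = -20 is not a perfect cube.
  y = 3: RHS = 85 is not a perfect cube.
  y = -3: RHS = -77 is not a perfect cube.
Continuing the search up to |y| = 35 finds no further solutions beyond those listed.
Collected solutions: (1, -1).

Solutions (with |y| ≤ 35): (1, -1).


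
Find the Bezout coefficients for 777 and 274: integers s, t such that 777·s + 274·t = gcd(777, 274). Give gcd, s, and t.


Euclidean algorithm on (777, 274) — divide until remainder is 0:
  777 = 2 · 274 + 229
  274 = 1 · 229 + 45
  229 = 5 · 45 + 4
  45 = 11 · 4 + 1
  4 = 4 · 1 + 0
gcd(777, 274) = 1.
Track Bezout coefficients alongside the remainders: start with r₀ = 777 = a·1 + b·0 (s = 1, t = 0) and r₁ = 274 = a·0 + b·1 (s = 0, t = 1); each new remainder r_{k+1} = r_{k-1} − q_k·r_k inherits s_{k+1} = s_{k-1} − q_k·s_k, t_{k+1} = t_{k-1} − q_k·t_k, so r_k = a·s_k + b·t_k at every step:
  q = 2: r = 229, s = 1 − 2·0 = 1, t = 0 − 2·1 = -2  (check: 777·1 + 274·(-2) = 229)
  q = 1: r = 45, s = 0 − 1·1 = -1, t = 1 − 1·(-2) = 3  (check: 777·(-1) + 274·3 = 45)
  q = 5: r = 4, s = 1 − 5·(-1) = 6, t = -2 − 5·3 = -17  (check: 777·6 + 274·(-17) = 4)
  q = 11: r = 1, s = -1 − 11·6 = -67, t = 3 − 11·(-17) = 190  (check: 777·(-67) + 274·190 = 1)
The row with r = 1 (the gcd) gives the Bezout coefficients s = -67, t = 190.
Result: 777 · (-67) + 274 · (190) = 1.

gcd(777, 274) = 1; s = -67, t = 190 (check: 777·(-67) + 274·190 = 1).


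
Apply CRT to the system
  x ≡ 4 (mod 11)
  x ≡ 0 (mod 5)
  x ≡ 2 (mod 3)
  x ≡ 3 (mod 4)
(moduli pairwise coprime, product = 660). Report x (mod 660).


Product of moduli M = 11 · 5 · 3 · 4 = 660.
Merge one congruence at a time:
  Start: x ≡ 4 (mod 11).
  Combine with x ≡ 0 (mod 5); new modulus lcm = 55.
    Write x = 4 + 11·t and substitute into x ≡ 0 (mod 5): 11·t ≡ 0 − 4 = -4 (mod 5).
    Reduce coefficients mod 5: 1·t ≡ 1 (mod 5).
    So t ≡ 1 (mod 5).
    Then x = 4 + 11·1 = 15, valid modulo lcm(11, 5) = 55: x ≡ 15 (mod 55).
  Combine with x ≡ 2 (mod 3); new modulus lcm = 165.
    Write x = 15 + 55·t and substitute into x ≡ 2 (mod 3): 55·t ≡ 2 − 15 = -13 (mod 3).
    Reduce coefficients mod 3: 1·t ≡ 2 (mod 3).
    So t ≡ 2 (mod 3).
    Then x = 15 + 55·2 = 125, valid modulo lcm(55, 3) = 165: x ≡ 125 (mod 165).
  Combine with x ≡ 3 (mod 4); new modulus lcm = 660.
    Write x = 125 + 165·t and substitute into x ≡ 3 (mod 4): 165·t ≡ 3 − 125 = -122 (mod 4).
    Reduce coefficients mod 4: 1·t ≡ 2 (mod 4).
    So t ≡ 2 (mod 4).
    Then x = 125 + 165·2 = 455, valid modulo lcm(165, 4) = 660: x ≡ 455 (mod 660).
Verify against each original: 455 mod 11 = 4, 455 mod 5 = 0, 455 mod 3 = 2, 455 mod 4 = 3.

x ≡ 455 (mod 660).
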